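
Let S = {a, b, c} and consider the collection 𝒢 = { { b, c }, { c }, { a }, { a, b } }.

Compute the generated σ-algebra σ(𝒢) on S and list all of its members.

Initial family (6 sets): { {}, { a }, { c }, { a, b }, { b, c }, S }.
Round 1. New:
  { a, c }  = { c } ∪ { a }
  (now 7)
Round 2: 1 new —
  { b }  = complement { a, c }
  (now 8)
Round 3 adds nothing — fixpoint reached.

Therefore σ(𝒢) = { {}, { a }, { b }, { c }, { a, b }, { a, c }, { b, c }, S } (|σ(𝒢)| = 8).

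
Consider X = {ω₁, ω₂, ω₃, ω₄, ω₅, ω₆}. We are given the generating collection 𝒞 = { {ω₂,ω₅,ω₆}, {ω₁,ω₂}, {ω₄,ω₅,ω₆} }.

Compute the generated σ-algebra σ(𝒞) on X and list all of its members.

Begin from { {}, {ω₁,ω₂}, {ω₂,ω₅,ω₆}, {ω₄,ω₅,ω₆}, X } (that is, 𝒞 plus ∅ and X).
Pass 1: +6 →
  {ω₁,ω₂,ω₃}  = {ω₄,ω₅,ω₆}ᶜ
  {ω₁,ω₃,ω₄}  = {ω₂,ω₅,ω₆}ᶜ
  {ω₁,ω₂,ω₅,ω₆}  = {ω₁,ω₂} ∪ {ω₂,ω₅,ω₆}
  {ω₂,ω₄,ω₅,ω₆}  = {ω₂,ω₅,ω₆} ∪ {ω₄,ω₅,ω₆}
  {ω₃,ω₄,ω₅,ω₆}  = {ω₁,ω₂}ᶜ
  {ω₁,ω₂,ω₄,ω₅,ω₆}  = {ω₁,ω₂} ∪ {ω₄,ω₅,ω₆}
  (now 11)
Pass 2: +7 →
  {ω₃}  = {ω₁,ω₂,ω₄,ω₅,ω₆}ᶜ
  {ω₁,ω₃}  = {ω₂,ω₄,ω₅,ω₆}ᶜ
  {ω₃,ω₄}  = {ω₁,ω₂,ω₅,ω₆}ᶜ
  {ω₁,ω₂,ω₃,ω₄}  = {ω₁,ω₂,ω₃} ∪ {ω₁,ω₃,ω₄}
  {ω₁,ω₂,ω₃,ω₅,ω₆}  = {ω₁,ω₂,ω₃} ∪ {ω₂,ω₅,ω₆}
  {ω₁,ω₃,ω₄,ω₅,ω₆}  = {ω₃,ω₄,ω₅,ω₆} ∪ {ω₁,ω₃,ω₄}
  {ω₂,ω₃,ω₄,ω₅,ω₆}  = {ω₃,ω₄,ω₅,ω₆} ∪ {ω₂,ω₅,ω₆}
  (now 18)
Pass 3: 5 new —
  {ω₁}  = {ω₂,ω₃,ω₄,ω₅,ω₆}ᶜ
  {ω₂}  = {ω₁,ω₃,ω₄,ω₅,ω₆}ᶜ
  {ω₄}  = {ω₁,ω₂,ω₃,ω₅,ω₆}ᶜ
  {ω₅,ω₆}  = {ω₁,ω₂,ω₃,ω₄}ᶜ
  {ω₂,ω₃,ω₅,ω₆}  = {ω₃} ∪ {ω₂,ω₅,ω₆}
  (now 23)
Pass 4. New:
  {ω₁,ω₄}  = {ω₂,ω₃,ω₅,ω₆}ᶜ
  {ω₂,ω₃}  = {ω₂} ∪ {ω₃}
  {ω₂,ω₄}  = {ω₂} ∪ {ω₄}
  {ω₁,ω₂,ω₄}  = {ω₁,ω₂} ∪ {ω₄}
  {ω₁,ω₅,ω₆}  = {ω₅,ω₆} ∪ {ω₁}
  {ω₂,ω₃,ω₄}  = {ω₃,ω₄} ∪ {ω₂}
  {ω₃,ω₅,ω₆}  = {ω₅,ω₆} ∪ {ω₃}
  {ω₁,ω₃,ω₅,ω₆}  = {ω₅,ω₆} ∪ {ω₁,ω₃}
  {ω₁,ω₄,ω₅,ω₆}  = {ω₁} ∪ {ω₄,ω₅,ω₆}
  (now 32)
After Pass 5 the family is unchanged; done.

σ(𝒞) = { {}, {ω₁}, {ω₂}, {ω₃}, {ω₄}, {ω₁,ω₂}, {ω₁,ω₃}, {ω₁,ω₄}, {ω₂,ω₃}, {ω₂,ω₄}, {ω₃,ω₄}, {ω₅,ω₆}, {ω₁,ω₂,ω₃}, {ω₁,ω₂,ω₄}, {ω₁,ω₃,ω₄}, {ω₁,ω₅,ω₆}, {ω₂,ω₃,ω₄}, {ω₂,ω₅,ω₆}, {ω₃,ω₅,ω₆}, {ω₄,ω₅,ω₆}, {ω₁,ω₂,ω₃,ω₄}, {ω₁,ω₂,ω₅,ω₆}, {ω₁,ω₃,ω₅,ω₆}, {ω₁,ω₄,ω₅,ω₆}, {ω₂,ω₃,ω₅,ω₆}, {ω₂,ω₄,ω₅,ω₆}, {ω₃,ω₄,ω₅,ω₆}, {ω₁,ω₂,ω₃,ω₅,ω₆}, {ω₁,ω₂,ω₄,ω₅,ω₆}, {ω₁,ω₃,ω₄,ω₅,ω₆}, {ω₂,ω₃,ω₄,ω₅,ω₆}, X }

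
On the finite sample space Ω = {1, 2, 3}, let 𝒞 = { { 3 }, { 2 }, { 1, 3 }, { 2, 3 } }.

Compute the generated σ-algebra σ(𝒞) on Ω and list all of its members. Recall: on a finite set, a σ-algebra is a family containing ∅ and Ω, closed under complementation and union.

Answer: σ(𝒞) = { {}, { 1 }, { 2 }, { 3 }, { 1, 2 }, { 1, 3 }, { 2, 3 }, Ω }

Derivation:
Start: 𝒞 ∪ {∅, Ω} = { {}, { 2 }, { 3 }, { 1, 3 }, { 2, 3 }, Ω }.
Iteration 1: +2 →
  { 1 }  = ᶜ of { 2, 3 }
  { 1, 2 }  = ᶜ of { 3 }
  — 8 sets.
Iteration 2 adds nothing — fixpoint reached.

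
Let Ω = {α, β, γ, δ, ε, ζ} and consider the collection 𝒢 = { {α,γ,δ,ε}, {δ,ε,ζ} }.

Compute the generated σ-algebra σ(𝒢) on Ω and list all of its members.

σ(𝒢) = { {}, {β}, {ζ}, {α,γ}, {β,ζ}, {δ,ε}, {α,β,γ}, {α,γ,ζ}, {β,δ,ε}, {δ,ε,ζ}, {α,β,γ,ζ}, {α,γ,δ,ε}, {β,δ,ε,ζ}, {α,β,γ,δ,ε}, {α,γ,δ,ε,ζ}, Ω }

Derivation:
Seed the family with 𝒢 together with ∅ and Ω: { {}, {δ,ε,ζ}, {α,γ,δ,ε}, Ω }.
Pass 1: +3 →
  {β,ζ}  = ᶜ of {α,γ,δ,ε}
  {α,β,γ}  = ᶜ of {δ,ε,ζ}
  {α,γ,δ,ε,ζ}  = {α,γ,δ,ε} ∪ {δ,ε,ζ}
Pass 2: +4 →
  {β}  = ᶜ of {α,γ,δ,ε,ζ}
  {α,β,γ,ζ}  = {α,β,γ} ∪ {β,ζ}
  {β,δ,ε,ζ}  = {β,ζ} ∪ {δ,ε,ζ}
  {α,β,γ,δ,ε}  = {α,β,γ} ∪ {α,γ,δ,ε}
Pass 3: 3 new —
  {ζ}  = ᶜ of {α,β,γ,δ,ε}
  {α,γ}  = ᶜ of {β,δ,ε,ζ}
  {δ,ε}  = ᶜ of {α,β,γ,ζ}
Pass 4: +2 →
  {α,γ,ζ}  = {α,γ} ∪ {ζ}
  {β,δ,ε}  = {δ,ε} ∪ {β}
Pass 5: already closed under ᶜ and ∪.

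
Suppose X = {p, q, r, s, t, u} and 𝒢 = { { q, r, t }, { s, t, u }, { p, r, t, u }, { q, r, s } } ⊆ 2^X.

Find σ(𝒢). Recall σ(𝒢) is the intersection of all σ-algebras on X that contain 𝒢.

Take S₀ = 𝒢 ∪ {∅, X} = { ∅, { q, r, s }, { q, r, t }, { s, t, u }, { p, r, t, u }, X }.
Round 1. New:
  { q, s }  = complement { p, r, t, u }
  { p, q, r }  = complement { s, t, u }
  { p, s, u }  = complement { q, r, t }
  { p, t, u }  = complement { q, r, s }
  { q, r, s, t }  = { q, r, t } ∪ { q, r, s }
  { p, q, r, t, u }  = { p, r, t, u } ∪ { q, r, t }
  { p, r, s, t, u }  = { p, r, t, u } ∪ { s, t, u }
  { q, r, s, t, u }  = { q, r, t } ∪ { s, t, u }
  — 14 sets.
Round 2: 12 new —
  { p }  = complement { q, r, s, t, u }
  { q }  = complement { p, r, s, t, u }
  { s }  = complement { p, q, r, t, u }
  { p, u }  = complement { q, r, s, t }
  { p, q, r, s }  = { q, r, s } ∪ { p, q, r }
  { p, q, r, t }  = { p, q, r } ∪ { q, r, t }
  { p, q, s, u }  = { p, s, u } ∪ { q, s }
  { p, s, t, u }  = { p, s, u } ∪ { p, t, u }
  { q, s, t, u }  = { s, t, u } ∪ { q, s }
  { p, q, r, s, t }  = { p, q, r } ∪ { q, r, s, t }
  { p, q, r, s, u }  = { q, r, s } ∪ { p, s, u }
  { p, q, s, t, u }  = { p, t, u } ∪ { q, s }
  — 26 sets.
Round 3 adds 14:
  { r }  = complement { p, q, s, t, u }
  { t }  = complement { p, q, r, s, u }
  { u }  = complement { p, q, r, s, t }
  { p, q }  = { q } ∪ { p }
  { p, r }  = complement { q, s, t, u }
  { p, s }  = { s } ∪ { p }
  { q, r }  = complement { p, s, t, u }
  { r, t }  = complement { p, q, s, u }
  { s, u }  = complement { p, q, r, t }
  { t, u }  = complement { p, q, r, s }
  { p, q, s }  = { q, s } ∪ { p }
  { p, q, u }  = { p, u } ∪ { q }
  { p, q, r, u }  = { p, u } ∪ { p, q, r }
  { p, q, t, u }  = { q } ∪ { p, t, u }
  — 40 sets.
Round 4 (24 new):
  { p, t }  = { p } ∪ { t }
  { q, t }  = { q } ∪ { t }
  { q, u }  = { q } ∪ { u }
  { r, s }  = complement { p, q, t, u }
  { r, u }  = { r } ∪ { u }
  { s, t }  = complement { p, q, r, u }
  { p, q, t }  = { p, q } ∪ { t }
  { p, r, s }  = { p, r } ∪ { s }
  { p, r, t }  = { p, r } ∪ { r, t }
  { p, r, u }  = { p, u } ∪ { p, r }
  { p, s, t }  = { p, s } ∪ { t }
  { q, r, u }  = { q, r } ∪ { u }
  { q, s, t }  = { q, s } ∪ { t }
  { q, s, u }  = { q } ∪ { s, u }
  { q, t, u }  = { q } ∪ { t, u }
  { r, s, t }  = complement { p, q, u }
  { r, s, u }  = { r } ∪ { s, u }
  { r, t, u }  = complement { p, q, s }
  { p, q, s, t }  = { p, q, s } ∪ { t }
  { p, r, s, t }  = { r, t } ∪ { p, s }
  { p, r, s, u }  = { p, r } ∪ { p, s, u }
  { q, r, s, u }  = { q, r } ∪ { s, u }
  { q, r, t, u }  = complement { p, s }
  { r, s, t, u }  = complement { p, q }
  — 64 sets.
Round 5 adds nothing — fixpoint reached.

Therefore σ(𝒢) = { ∅, { p }, { q }, { r }, { s }, { t }, { u }, { p, q }, { p, r }, { p, s }, { p, t }, { p, u }, { q, r }, { q, s }, { q, t }, { q, u }, { r, s }, { r, t }, { r, u }, { s, t }, { s, u }, { t, u }, { p, q, r }, { p, q, s }, { p, q, t }, { p, q, u }, { p, r, s }, { p, r, t }, { p, r, u }, { p, s, t }, { p, s, u }, { p, t, u }, { q, r, s }, { q, r, t }, { q, r, u }, { q, s, t }, { q, s, u }, { q, t, u }, { r, s, t }, { r, s, u }, { r, t, u }, { s, t, u }, { p, q, r, s }, { p, q, r, t }, { p, q, r, u }, { p, q, s, t }, { p, q, s, u }, { p, q, t, u }, { p, r, s, t }, { p, r, s, u }, { p, r, t, u }, { p, s, t, u }, { q, r, s, t }, { q, r, s, u }, { q, r, t, u }, { q, s, t, u }, { r, s, t, u }, { p, q, r, s, t }, { p, q, r, s, u }, { p, q, r, t, u }, { p, q, s, t, u }, { p, r, s, t, u }, { q, r, s, t, u }, X } (|σ(𝒢)| = 64).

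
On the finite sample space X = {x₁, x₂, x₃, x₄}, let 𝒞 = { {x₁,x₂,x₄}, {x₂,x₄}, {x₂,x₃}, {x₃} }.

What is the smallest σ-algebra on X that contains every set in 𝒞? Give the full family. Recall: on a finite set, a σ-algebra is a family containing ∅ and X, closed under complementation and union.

σ(𝒞) = { {}, {x₁}, {x₂}, {x₃}, {x₄}, {x₁,x₂}, {x₁,x₃}, {x₁,x₄}, {x₂,x₃}, {x₂,x₄}, {x₃,x₄}, {x₁,x₂,x₃}, {x₁,x₂,x₄}, {x₁,x₃,x₄}, {x₂,x₃,x₄}, X }

Check:
Take S₀ = 𝒞 ∪ {∅, X} = { {}, {x₃}, {x₂,x₃}, {x₂,x₄}, {x₁,x₂,x₄}, X }.
Round 1: +3 →
  {x₁,x₃}  = X∖{x₂,x₄}
  {x₁,x₄}  = X∖{x₂,x₃}
  {x₂,x₃,x₄}  = {x₃} ∪ {x₂,x₄}
  (now 9)
Round 2: +3 →
  {x₁}  = X∖{x₂,x₃,x₄}
  {x₁,x₂,x₃}  = {x₂,x₃} ∪ {x₁,x₃}
  {x₁,x₃,x₄}  = {x₃} ∪ {x₁,x₄}
  (now 12)
Round 3 (2 new):
  {x₂}  = X∖{x₁,x₃,x₄}
  {x₄}  = X∖{x₁,x₂,x₃}
  (now 14)
Round 4: +2 →
  {x₁,x₂}  = {x₂} ∪ {x₁}
  {x₃,x₄}  = {x₃} ∪ {x₄}
  (now 16)
After Round 5 the family is unchanged; done.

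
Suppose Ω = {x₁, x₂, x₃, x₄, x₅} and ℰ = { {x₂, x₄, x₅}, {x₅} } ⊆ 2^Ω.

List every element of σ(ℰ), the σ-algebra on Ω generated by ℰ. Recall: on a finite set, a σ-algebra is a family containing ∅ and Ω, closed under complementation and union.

Take S₀ = ℰ ∪ {∅, Ω} = { {}, {x₅}, {x₂, x₄, x₅}, Ω }.
Round 1. New:
  {x₁, x₃}  = {x₂, x₄, x₅}ᶜ
  {x₁, x₂, x₃, x₄}  = {x₅}ᶜ
  [6 total]
Round 2 adds 1:
  {x₁, x₃, x₅}  = {x₁, x₃} ∪ {x₅}
  [7 total]
Round 3: 1 new —
  {x₂, x₄}  = {x₁, x₃, x₅}ᶜ
  [8 total]
Round 4 adds nothing — fixpoint reached.

Therefore σ(ℰ) = { {}, {x₅}, {x₁, x₃}, {x₂, x₄}, {x₁, x₃, x₅}, {x₂, x₄, x₅}, {x₁, x₂, x₃, x₄}, Ω } (|σ(ℰ)| = 8).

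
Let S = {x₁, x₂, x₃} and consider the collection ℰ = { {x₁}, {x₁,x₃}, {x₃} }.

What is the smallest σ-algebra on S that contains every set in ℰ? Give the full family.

|σ(ℰ)| = 8.  σ(ℰ) = { ∅, {x₁}, {x₂}, {x₃}, {x₁,x₂}, {x₁,x₃}, {x₂,x₃}, S }

Working:
Take S₀ = ℰ ∪ {∅, S} = { ∅, {x₁}, {x₃}, {x₁,x₃}, S }.
Step 1: 3 new —
  {x₂}  = ᶜ of {x₁,x₃}
  {x₁,x₂}  = ᶜ of {x₃}
  {x₂,x₃}  = ᶜ of {x₁}
  |family| = 8
Step 2: stable.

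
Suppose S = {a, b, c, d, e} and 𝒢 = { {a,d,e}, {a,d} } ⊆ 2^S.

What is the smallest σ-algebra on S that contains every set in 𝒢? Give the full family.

σ(𝒢) = { ∅, {e}, {a,d}, {b,c}, {a,d,e}, {b,c,e}, {a,b,c,d}, S }

Check:
Start: 𝒢 ∪ {∅, S} = { ∅, {a,d}, {a,d,e}, S }.
Round 1: +2 →
  {b,c}  = {a,d,e}ᶜ
  {b,c,e}  = {a,d}ᶜ
Round 2: 1 new —
  {a,b,c,d}  = {a,d} ∪ {b,c}
Round 3: 1 new —
  {e}  = {a,b,c,d}ᶜ
Round 4: closed — nothing new.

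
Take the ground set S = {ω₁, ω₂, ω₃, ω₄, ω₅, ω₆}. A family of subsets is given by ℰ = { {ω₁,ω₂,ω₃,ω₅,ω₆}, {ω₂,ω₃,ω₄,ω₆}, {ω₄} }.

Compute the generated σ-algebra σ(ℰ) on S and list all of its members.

σ(ℰ) = { {}, {ω₄}, {ω₁,ω₅}, {ω₁,ω₄,ω₅}, {ω₂,ω₃,ω₆}, {ω₂,ω₃,ω₄,ω₆}, {ω₁,ω₂,ω₃,ω₅,ω₆}, S }

Derivation:
Start: ℰ ∪ {∅, S} = { {}, {ω₄}, {ω₂,ω₃,ω₄,ω₆}, {ω₁,ω₂,ω₃,ω₅,ω₆}, S }.
Iteration 1 (1 new):
  {ω₁,ω₅}  = complement {ω₂,ω₃,ω₄,ω₆}
  — 6 sets.
Iteration 2. New:
  {ω₁,ω₄,ω₅}  = {ω₄} ∪ {ω₁,ω₅}
  — 7 sets.
Iteration 3. New:
  {ω₂,ω₃,ω₆}  = complement {ω₁,ω₄,ω₅}
  — 8 sets.
Iteration 4: closed — nothing new.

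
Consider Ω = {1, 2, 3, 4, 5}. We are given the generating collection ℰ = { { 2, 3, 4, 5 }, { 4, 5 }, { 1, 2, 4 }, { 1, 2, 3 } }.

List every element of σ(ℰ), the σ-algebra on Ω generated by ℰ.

Begin from { ∅, { 4, 5 }, { 1, 2, 3 }, { 1, 2, 4 }, { 2, 3, 4, 5 }, Ω } (that is, ℰ plus ∅ and Ω).
Pass 1: 4 new —
  { 1 }  = ᶜ of { 2, 3, 4, 5 }
  { 3, 5 }  = ᶜ of { 1, 2, 4 }
  { 1, 2, 3, 4 }  = { 1, 2, 3 } ∪ { 1, 2, 4 }
  { 1, 2, 4, 5 }  = { 4, 5 } ∪ { 1, 2, 4 }
Pass 2 (6 new):
  { 3 }  = ᶜ of { 1, 2, 4, 5 }
  { 5 }  = ᶜ of { 1, 2, 3, 4 }
  { 1, 3, 5 }  = { 3, 5 } ∪ { 1 }
  { 1, 4, 5 }  = { 4, 5 } ∪ { 1 }
  { 3, 4, 5 }  = { 4, 5 } ∪ { 3, 5 }
  { 1, 2, 3, 5 }  = { 1, 2, 3 } ∪ { 3, 5 }
Pass 3 adds 7:
  { 4 }  = ᶜ of { 1, 2, 3, 5 }
  { 1, 2 }  = ᶜ of { 3, 4, 5 }
  { 1, 3 }  = { 3 } ∪ { 1 }
  { 1, 5 }  = { 5 } ∪ { 1 }
  { 2, 3 }  = ᶜ of { 1, 4, 5 }
  { 2, 4 }  = ᶜ of { 1, 3, 5 }
  { 1, 3, 4, 5 }  = { 4, 5 } ∪ { 1, 3, 5 }
Pass 4 (8 new):
  { 2 }  = ᶜ of { 1, 3, 4, 5 }
  { 1, 4 }  = { 4 } ∪ { 1 }
  { 3, 4 }  = { 3 } ∪ { 4 }
  { 1, 2, 5 }  = { 1, 2 } ∪ { 5 }
  { 1, 3, 4 }  = { 1, 3 } ∪ { 4 }
  { 2, 3, 4 }  = ᶜ of { 1, 5 }
  { 2, 3, 5 }  = { 5 } ∪ { 2, 3 }
  { 2, 4, 5 }  = ᶜ of { 1, 3 }
Pass 5: +1 →
  { 2, 5 }  = ᶜ of { 1, 3, 4 }
Pass 6: no new sets; the family is a σ-algebra.

Hence σ(ℰ) has 32 members: { ∅, { 1 }, { 2 }, { 3 }, { 4 }, { 5 }, { 1, 2 }, { 1, 3 }, { 1, 4 }, { 1, 5 }, { 2, 3 }, { 2, 4 }, { 2, 5 }, { 3, 4 }, { 3, 5 }, { 4, 5 }, { 1, 2, 3 }, { 1, 2, 4 }, { 1, 2, 5 }, { 1, 3, 4 }, { 1, 3, 5 }, { 1, 4, 5 }, { 2, 3, 4 }, { 2, 3, 5 }, { 2, 4, 5 }, { 3, 4, 5 }, { 1, 2, 3, 4 }, { 1, 2, 3, 5 }, { 1, 2, 4, 5 }, { 1, 3, 4, 5 }, { 2, 3, 4, 5 }, Ω }.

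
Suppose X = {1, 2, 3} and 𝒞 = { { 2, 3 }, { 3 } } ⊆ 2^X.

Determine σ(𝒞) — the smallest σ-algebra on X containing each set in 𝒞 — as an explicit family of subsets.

Answer: σ(𝒞) = { {  }, { 1 }, { 2 }, { 3 }, { 1, 2 }, { 1, 3 }, { 2, 3 }, X }

Derivation:
Initial family (4 sets): { {  }, { 3 }, { 2, 3 }, X }.
Step 1. New:
  { 1 }  = { 2, 3 }ᶜ
  { 1, 2 }  = { 3 }ᶜ
  — 6 sets.
Step 2 (1 new):
  { 1, 3 }  = { 3 } ∪ { 1 }
  — 7 sets.
Step 3 adds 1:
  { 2 }  = { 1, 3 }ᶜ
  — 8 sets.
Step 4: no new sets; the family is a σ-algebra.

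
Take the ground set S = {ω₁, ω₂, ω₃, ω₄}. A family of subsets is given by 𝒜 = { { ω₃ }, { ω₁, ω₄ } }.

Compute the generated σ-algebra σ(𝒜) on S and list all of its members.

σ(𝒜) = { {  }, { ω₂ }, { ω₃ }, { ω₁, ω₄ }, { ω₂, ω₃ }, { ω₁, ω₂, ω₄ }, { ω₁, ω₃, ω₄ }, S }

Working:
Begin from { {  }, { ω₃ }, { ω₁, ω₄ }, S } (that is, 𝒜 plus ∅ and S).
Pass 1 adds 3:
  { ω₂, ω₃ }  = { ω₁, ω₄ }ᶜ
  { ω₁, ω₂, ω₄ }  = { ω₃ }ᶜ
  { ω₁, ω₃, ω₄ }  = { ω₃ } ∪ { ω₁, ω₄ }
  |family| = 7
Pass 2 (1 new):
  { ω₂ }  = { ω₁, ω₃, ω₄ }ᶜ
  |family| = 8
Pass 3: already closed under ᶜ and ∪.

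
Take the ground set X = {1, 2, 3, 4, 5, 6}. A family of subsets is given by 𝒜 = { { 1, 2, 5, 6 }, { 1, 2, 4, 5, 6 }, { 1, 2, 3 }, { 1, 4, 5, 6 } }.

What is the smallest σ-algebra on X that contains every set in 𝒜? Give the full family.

σ(𝒜) = { {}, { 1 }, { 2 }, { 3 }, { 4 }, { 1, 2 }, { 1, 3 }, { 1, 4 }, { 2, 3 }, { 2, 4 }, { 3, 4 }, { 5, 6 }, { 1, 2, 3 }, { 1, 2, 4 }, { 1, 3, 4 }, { 1, 5, 6 }, { 2, 3, 4 }, { 2, 5, 6 }, { 3, 5, 6 }, { 4, 5, 6 }, { 1, 2, 3, 4 }, { 1, 2, 5, 6 }, { 1, 3, 5, 6 }, { 1, 4, 5, 6 }, { 2, 3, 5, 6 }, { 2, 4, 5, 6 }, { 3, 4, 5, 6 }, { 1, 2, 3, 5, 6 }, { 1, 2, 4, 5, 6 }, { 1, 3, 4, 5, 6 }, { 2, 3, 4, 5, 6 }, X }

Trace:
Start: 𝒜 ∪ {∅, X} = { {}, { 1, 2, 3 }, { 1, 2, 5, 6 }, { 1, 4, 5, 6 }, { 1, 2, 4, 5, 6 }, X }.
Iteration 1 (5 new):
  { 3 }  = { 1, 2, 4, 5, 6 }ᶜ
  { 2, 3 }  = { 1, 4, 5, 6 }ᶜ
  { 3, 4 }  = { 1, 2, 5, 6 }ᶜ
  { 4, 5, 6 }  = { 1, 2, 3 }ᶜ
  { 1, 2, 3, 5, 6 }  = { 1, 2, 3 } ∪ { 1, 2, 5, 6 }
  (now 11)
Iteration 2: +6 →
  { 4 }  = { 1, 2, 3, 5, 6 }ᶜ
  { 2, 3, 4 }  = { 3, 4 } ∪ { 2, 3 }
  { 1, 2, 3, 4 }  = { 3, 4 } ∪ { 1, 2, 3 }
  { 3, 4, 5, 6 }  = { 3, 4 } ∪ { 4, 5, 6 }
  { 1, 3, 4, 5, 6 }  = { 3, 4 } ∪ { 1, 4, 5, 6 }
  { 2, 3, 4, 5, 6 }  = { 2, 3 } ∪ { 4, 5, 6 }
  (now 17)
Iteration 3. New:
  { 1 }  = { 2, 3, 4, 5, 6 }ᶜ
  { 2 }  = { 1, 3, 4, 5, 6 }ᶜ
  { 1, 2 }  = { 3, 4, 5, 6 }ᶜ
  { 5, 6 }  = { 1, 2, 3, 4 }ᶜ
  { 1, 5, 6 }  = { 2, 3, 4 }ᶜ
  (now 22)
Iteration 4: 10 new —
  { 1, 3 }  = { 1 } ∪ { 3 }
  { 1, 4 }  = { 1 } ∪ { 4 }
  { 2, 4 }  = { 2 } ∪ { 4 }
  { 1, 2, 4 }  = { 1, 2 } ∪ { 4 }
  { 1, 3, 4 }  = { 3, 4 } ∪ { 1 }
  { 2, 5, 6 }  = { 5, 6 } ∪ { 2 }
  { 3, 5, 6 }  = { 5, 6 } ∪ { 3 }
  { 1, 3, 5, 6 }  = { 3 } ∪ { 1, 5, 6 }
  { 2, 3, 5, 6 }  = { 5, 6 } ∪ { 2, 3 }
  { 2, 4, 5, 6 }  = { 2 } ∪ { 4, 5, 6 }
  (now 32)
Iteration 5: closed — nothing new.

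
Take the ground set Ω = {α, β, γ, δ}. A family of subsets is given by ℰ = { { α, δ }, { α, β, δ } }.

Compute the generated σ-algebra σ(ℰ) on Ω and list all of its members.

Take S₀ = ℰ ∪ {∅, Ω} = { ∅, { α, δ }, { α, β, δ }, Ω }.
Step 1: 2 new —
  { γ }  = ᶜ of { α, β, δ }
  { β, γ }  = ᶜ of { α, δ }
  |family| = 6
Step 2: +1 →
  { α, γ, δ }  = { γ } ∪ { α, δ }
  |family| = 7
Step 3. New:
  { β }  = ᶜ of { α, γ, δ }
  |family| = 8
Step 4: closed — nothing new.

σ(ℰ) = { ∅, { β }, { γ }, { α, δ }, { β, γ }, { α, β, δ }, { α, γ, δ }, Ω }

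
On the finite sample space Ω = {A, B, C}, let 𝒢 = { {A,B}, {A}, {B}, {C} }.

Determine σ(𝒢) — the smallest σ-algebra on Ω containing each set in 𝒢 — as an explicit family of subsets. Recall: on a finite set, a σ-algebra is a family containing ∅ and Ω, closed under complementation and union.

σ(𝒢) = { {}, {A}, {B}, {C}, {A,B}, {A,C}, {B,C}, Ω }

Check:
Begin from { {}, {A}, {B}, {C}, {A,B}, Ω } (that is, 𝒢 plus ∅ and Ω).
Step 1. New:
  {A,C}  = ᶜ of {B}
  {B,C}  = ᶜ of {A}
  (now 8)
Step 2 adds nothing — fixpoint reached.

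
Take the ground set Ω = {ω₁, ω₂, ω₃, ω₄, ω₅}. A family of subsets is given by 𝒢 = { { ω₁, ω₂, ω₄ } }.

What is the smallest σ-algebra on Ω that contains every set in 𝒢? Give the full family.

Seed the family with 𝒢 together with ∅ and Ω: { {}, { ω₁, ω₂, ω₄ }, Ω }.
Round 1. New:
  { ω₃, ω₅ }  = Ω∖{ ω₁, ω₂, ω₄ }
  — 4 sets.
Round 2: closed — nothing new.

Hence σ(𝒢) has 4 members: { {}, { ω₃, ω₅ }, { ω₁, ω₂, ω₄ }, Ω }.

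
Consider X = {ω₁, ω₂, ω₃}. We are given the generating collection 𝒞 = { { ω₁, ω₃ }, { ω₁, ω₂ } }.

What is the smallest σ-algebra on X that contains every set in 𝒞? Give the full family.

Seed the family with 𝒞 together with ∅ and X: { {}, { ω₁, ω₂ }, { ω₁, ω₃ }, X }.
Iteration 1. New:
  { ω₂ }  = ᶜ of { ω₁, ω₃ }
  { ω₃ }  = ᶜ of { ω₁, ω₂ }
  [6 total]
Iteration 2. New:
  { ω₂, ω₃ }  = { ω₃ } ∪ { ω₂ }
  [7 total]
Iteration 3 (1 new):
  { ω₁ }  = ᶜ of { ω₂, ω₃ }
  [8 total]
Iteration 4: closed — nothing new.

|σ(𝒞)| = 8.  σ(𝒞) = { {}, { ω₁ }, { ω₂ }, { ω₃ }, { ω₁, ω₂ }, { ω₁, ω₃ }, { ω₂, ω₃ }, X }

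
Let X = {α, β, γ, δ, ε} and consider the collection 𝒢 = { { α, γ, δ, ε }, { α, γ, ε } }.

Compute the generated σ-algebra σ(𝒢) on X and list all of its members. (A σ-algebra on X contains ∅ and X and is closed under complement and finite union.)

Start: 𝒢 ∪ {∅, X} = { ∅, { α, γ, ε }, { α, γ, δ, ε }, X }.
Round 1 (2 new):
  { β }  = { α, γ, δ, ε }ᶜ
  { β, δ }  = { α, γ, ε }ᶜ
  — 6 sets.
Round 2: +1 →
  { α, β, γ, ε }  = { α, γ, ε } ∪ { β }
  — 7 sets.
Round 3. New:
  { δ }  = { α, β, γ, ε }ᶜ
  — 8 sets.
Round 4: closed — nothing new.

σ(𝒢) = { ∅, { β }, { δ }, { β, δ }, { α, γ, ε }, { α, β, γ, ε }, { α, γ, δ, ε }, X }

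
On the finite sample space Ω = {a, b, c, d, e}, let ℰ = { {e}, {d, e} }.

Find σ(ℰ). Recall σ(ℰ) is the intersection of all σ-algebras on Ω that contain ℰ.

Start: ℰ ∪ {∅, Ω} = { {}, {e}, {d, e}, Ω }.
Pass 1: 2 new —
  {a, b, c}  = ᶜ of {d, e}
  {a, b, c, d}  = ᶜ of {e}
  (now 6)
Pass 2: 1 new —
  {a, b, c, e}  = {a, b, c} ∪ {e}
  (now 7)
Pass 3: +1 →
  {d}  = ᶜ of {a, b, c, e}
  (now 8)
Pass 4: no new sets; the family is a σ-algebra.

Hence σ(ℰ) has 8 members: { {}, {d}, {e}, {d, e}, {a, b, c}, {a, b, c, d}, {a, b, c, e}, Ω }.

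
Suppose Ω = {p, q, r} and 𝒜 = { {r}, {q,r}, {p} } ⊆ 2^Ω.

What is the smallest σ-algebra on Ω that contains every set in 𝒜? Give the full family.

Start: 𝒜 ∪ {∅, Ω} = { {}, {p}, {r}, {q,r}, Ω }.
Step 1: 2 new —
  {p,q}  = Ω∖{r}
  {p,r}  = {r} ∪ {p}
  [7 total]
Step 2 (1 new):
  {q}  = Ω∖{p,r}
  [8 total]
Step 3: closed — nothing new.

σ(𝒜) = { {}, {p}, {q}, {r}, {p,q}, {p,r}, {q,r}, Ω }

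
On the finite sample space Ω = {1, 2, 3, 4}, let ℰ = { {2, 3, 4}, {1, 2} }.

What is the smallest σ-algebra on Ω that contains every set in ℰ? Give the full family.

σ(ℰ) = { ∅, {1}, {2}, {1, 2}, {3, 4}, {1, 3, 4}, {2, 3, 4}, Ω }

Derivation:
Start: ℰ ∪ {∅, Ω} = { ∅, {1, 2}, {2, 3, 4}, Ω }.
Round 1: 2 new —
  {1}  = Ω∖{2, 3, 4}
  {3, 4}  = Ω∖{1, 2}
  (now 6)
Round 2 (1 new):
  {1, 3, 4}  = {3, 4} ∪ {1}
  (now 7)
Round 3 (1 new):
  {2}  = Ω∖{1, 3, 4}
  (now 8)
Round 4: no new sets; the family is a σ-algebra.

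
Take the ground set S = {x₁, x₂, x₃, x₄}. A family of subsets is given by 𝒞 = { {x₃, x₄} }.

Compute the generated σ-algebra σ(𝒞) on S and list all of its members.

σ(𝒞) = { ∅, {x₁, x₂}, {x₃, x₄}, S }

Working:
Initial family (3 sets): { ∅, {x₃, x₄}, S }.
Iteration 1: +1 →
  {x₁, x₂}  = {x₃, x₄}ᶜ
  [4 total]
Iteration 2: no new sets; the family is a σ-algebra.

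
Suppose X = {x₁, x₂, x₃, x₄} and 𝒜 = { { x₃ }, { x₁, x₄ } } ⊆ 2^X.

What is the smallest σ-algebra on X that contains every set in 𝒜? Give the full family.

Begin from { ∅, { x₃ }, { x₁, x₄ }, X } (that is, 𝒜 plus ∅ and X).
Step 1: 3 new —
  { x₂, x₃ }  = X∖{ x₁, x₄ }
  { x₁, x₂, x₄ }  = X∖{ x₃ }
  { x₁, x₃, x₄ }  = { x₃ } ∪ { x₁, x₄ }
Step 2: 1 new —
  { x₂ }  = X∖{ x₁, x₃, x₄ }
Step 3: already closed under ᶜ and ∪.

Therefore σ(𝒜) = { ∅, { x₂ }, { x₃ }, { x₁, x₄ }, { x₂, x₃ }, { x₁, x₂, x₄ }, { x₁, x₃, x₄ }, X } (|σ(𝒜)| = 8).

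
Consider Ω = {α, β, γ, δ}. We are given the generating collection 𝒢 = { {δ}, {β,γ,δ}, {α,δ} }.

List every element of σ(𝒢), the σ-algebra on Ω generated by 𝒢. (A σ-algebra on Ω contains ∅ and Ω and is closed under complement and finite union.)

Start: 𝒢 ∪ {∅, Ω} = { {}, {δ}, {α,δ}, {β,γ,δ}, Ω }.
Iteration 1. New:
  {α}  = ᶜ of {β,γ,δ}
  {β,γ}  = ᶜ of {α,δ}
  {α,β,γ}  = ᶜ of {δ}
  — 8 sets.
Iteration 2: no new sets; the family is a σ-algebra.

Therefore σ(𝒢) = { {}, {α}, {δ}, {α,δ}, {β,γ}, {α,β,γ}, {β,γ,δ}, Ω } (|σ(𝒢)| = 8).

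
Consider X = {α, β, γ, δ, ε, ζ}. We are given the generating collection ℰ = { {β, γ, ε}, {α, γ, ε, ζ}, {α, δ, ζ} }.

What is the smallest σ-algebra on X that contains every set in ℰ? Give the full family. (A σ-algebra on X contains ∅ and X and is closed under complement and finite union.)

Begin from { {}, {α, δ, ζ}, {β, γ, ε}, {α, γ, ε, ζ}, X } (that is, ℰ plus ∅ and X).
Step 1: 3 new —
  {β, δ}  = complement {α, γ, ε, ζ}
  {α, β, γ, ε, ζ}  = {α, γ, ε, ζ} ∪ {β, γ, ε}
  {α, γ, δ, ε, ζ}  = {α, γ, ε, ζ} ∪ {α, δ, ζ}
  |family| = 8
Step 2 (4 new):
  {β}  = complement {α, γ, δ, ε, ζ}
  {δ}  = complement {α, β, γ, ε, ζ}
  {α, β, δ, ζ}  = {α, δ, ζ} ∪ {β, δ}
  {β, γ, δ, ε}  = {β, γ, ε} ∪ {β, δ}
  |family| = 12
Step 3. New:
  {α, ζ}  = complement {β, γ, δ, ε}
  {γ, ε}  = complement {α, β, δ, ζ}
  |family| = 14
Step 4 adds 2:
  {α, β, ζ}  = {α, ζ} ∪ {β}
  {γ, δ, ε}  = {δ} ∪ {γ, ε}
  |family| = 16
Step 5: closed — nothing new.

|σ(ℰ)| = 16.  σ(ℰ) = { {}, {β}, {δ}, {α, ζ}, {β, δ}, {γ, ε}, {α, β, ζ}, {α, δ, ζ}, {β, γ, ε}, {γ, δ, ε}, {α, β, δ, ζ}, {α, γ, ε, ζ}, {β, γ, δ, ε}, {α, β, γ, ε, ζ}, {α, γ, δ, ε, ζ}, X }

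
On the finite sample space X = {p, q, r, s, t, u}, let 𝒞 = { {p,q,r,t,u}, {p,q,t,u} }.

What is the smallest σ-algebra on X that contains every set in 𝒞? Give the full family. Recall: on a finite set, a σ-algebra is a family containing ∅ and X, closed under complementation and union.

Take S₀ = 𝒞 ∪ {∅, X} = { ∅, {p,q,t,u}, {p,q,r,t,u}, X }.
Round 1: +2 →
  {s}  = complement {p,q,r,t,u}
  {r,s}  = complement {p,q,t,u}
  (now 6)
Round 2: 1 new —
  {p,q,s,t,u}  = {s} ∪ {p,q,t,u}
  (now 7)
Round 3: +1 →
  {r}  = complement {p,q,s,t,u}
  (now 8)
Round 4: no new sets; the family is a σ-algebra.

Hence σ(𝒞) has 8 members: { ∅, {r}, {s}, {r,s}, {p,q,t,u}, {p,q,r,t,u}, {p,q,s,t,u}, X }.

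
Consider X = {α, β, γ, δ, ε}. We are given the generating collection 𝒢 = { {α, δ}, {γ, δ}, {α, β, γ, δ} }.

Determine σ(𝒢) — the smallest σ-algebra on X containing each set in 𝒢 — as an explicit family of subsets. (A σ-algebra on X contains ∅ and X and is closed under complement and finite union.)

Start: 𝒢 ∪ {∅, X} = { {}, {α, δ}, {γ, δ}, {α, β, γ, δ}, X }.
Pass 1. New:
  {ε}  = {α, β, γ, δ}ᶜ
  {α, β, ε}  = {γ, δ}ᶜ
  {α, γ, δ}  = {γ, δ} ∪ {α, δ}
  {β, γ, ε}  = {α, δ}ᶜ
  |family| = 9
Pass 2: 7 new —
  {β, ε}  = {α, γ, δ}ᶜ
  {α, δ, ε}  = {ε} ∪ {α, δ}
  {γ, δ, ε}  = {γ, δ} ∪ {ε}
  {α, β, γ, ε}  = {α, β, ε} ∪ {β, γ, ε}
  {α, β, δ, ε}  = {α, β, ε} ∪ {α, δ}
  {α, γ, δ, ε}  = {ε} ∪ {α, γ, δ}
  {β, γ, δ, ε}  = {γ, δ} ∪ {β, γ, ε}
  |family| = 16
Pass 3 adds 6:
  {α}  = {β, γ, δ, ε}ᶜ
  {β}  = {α, γ, δ, ε}ᶜ
  {γ}  = {α, β, δ, ε}ᶜ
  {δ}  = {α, β, γ, ε}ᶜ
  {α, β}  = {γ, δ, ε}ᶜ
  {β, γ}  = {α, δ, ε}ᶜ
  |family| = 22
Pass 4 (9 new):
  {α, γ}  = {γ} ∪ {α}
  {α, ε}  = {ε} ∪ {α}
  {β, δ}  = {β} ∪ {δ}
  {γ, ε}  = {ε} ∪ {γ}
  {δ, ε}  = {ε} ∪ {δ}
  {α, β, γ}  = {α, β} ∪ {γ}
  {α, β, δ}  = {α, β} ∪ {α, δ}
  {β, γ, δ}  = {γ, δ} ∪ {β}
  {β, δ, ε}  = {β, ε} ∪ {δ}
  |family| = 31
Pass 5: +1 →
  {α, γ, ε}  = {β, δ}ᶜ
  |family| = 32
After Pass 6 the family is unchanged; done.

σ(𝒢) = { {}, {α}, {β}, {γ}, {δ}, {ε}, {α, β}, {α, γ}, {α, δ}, {α, ε}, {β, γ}, {β, δ}, {β, ε}, {γ, δ}, {γ, ε}, {δ, ε}, {α, β, γ}, {α, β, δ}, {α, β, ε}, {α, γ, δ}, {α, γ, ε}, {α, δ, ε}, {β, γ, δ}, {β, γ, ε}, {β, δ, ε}, {γ, δ, ε}, {α, β, γ, δ}, {α, β, γ, ε}, {α, β, δ, ε}, {α, γ, δ, ε}, {β, γ, δ, ε}, X }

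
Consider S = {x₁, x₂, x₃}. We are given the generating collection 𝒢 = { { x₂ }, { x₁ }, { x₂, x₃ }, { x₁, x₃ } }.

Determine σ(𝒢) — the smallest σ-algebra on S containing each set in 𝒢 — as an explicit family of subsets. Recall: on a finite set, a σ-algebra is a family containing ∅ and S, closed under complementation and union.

σ(𝒢) (8 sets): { {  }, { x₁ }, { x₂ }, { x₃ }, { x₁, x₂ }, { x₁, x₃ }, { x₂, x₃ }, S }

Check:
Begin from { {  }, { x₁ }, { x₂ }, { x₁, x₃ }, { x₂, x₃ }, S } (that is, 𝒢 plus ∅ and S).
Round 1 (1 new):
  { x₁, x₂ }  = { x₂ } ∪ { x₁ }
Round 2: +1 →
  { x₃ }  = ᶜ of { x₁, x₂ }
Round 3 adds nothing — fixpoint reached.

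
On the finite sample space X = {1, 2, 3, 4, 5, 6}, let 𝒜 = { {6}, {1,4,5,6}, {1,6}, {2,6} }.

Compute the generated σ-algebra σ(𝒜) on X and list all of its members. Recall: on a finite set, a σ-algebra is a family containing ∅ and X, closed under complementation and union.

|σ(𝒜)| = 32.  σ(𝒜) = { ∅, {1}, {2}, {3}, {6}, {1,2}, {1,3}, {1,6}, {2,3}, {2,6}, {3,6}, {4,5}, {1,2,3}, {1,2,6}, {1,3,6}, {1,4,5}, {2,3,6}, {2,4,5}, {3,4,5}, {4,5,6}, {1,2,3,6}, {1,2,4,5}, {1,3,4,5}, {1,4,5,6}, {2,3,4,5}, {2,4,5,6}, {3,4,5,6}, {1,2,3,4,5}, {1,2,4,5,6}, {1,3,4,5,6}, {2,3,4,5,6}, X }

Check:
Begin from { ∅, {6}, {1,6}, {2,6}, {1,4,5,6}, X } (that is, 𝒜 plus ∅ and X).
Step 1 adds 6:
  {2,3}  = {1,4,5,6}ᶜ
  {1,2,6}  = {1,6} ∪ {2,6}
  {1,3,4,5}  = {2,6}ᶜ
  {2,3,4,5}  = {1,6}ᶜ
  {1,2,3,4,5}  = {6}ᶜ
  {1,2,4,5,6}  = {1,4,5,6} ∪ {2,6}
  — 12 sets.
Step 2 (6 new):
  {3}  = {1,2,4,5,6}ᶜ
  {2,3,6}  = {2,6} ∪ {2,3}
  {3,4,5}  = {1,2,6}ᶜ
  {1,2,3,6}  = {1,6} ∪ {2,3}
  {1,3,4,5,6}  = {1,6} ∪ {1,3,4,5}
  {2,3,4,5,6}  = {2,6} ∪ {2,3,4,5}
  — 18 sets.
Step 3: +7 →
  {1}  = {2,3,4,5,6}ᶜ
  {2}  = {1,3,4,5,6}ᶜ
  {3,6}  = {3} ∪ {6}
  {4,5}  = {1,2,3,6}ᶜ
  {1,3,6}  = {3} ∪ {1,6}
  {1,4,5}  = {2,3,6}ᶜ
  {3,4,5,6}  = {3,4,5} ∪ {6}
  — 25 sets.
Step 4: 7 new —
  {1,2}  = {3,4,5,6}ᶜ
  {1,3}  = {3} ∪ {1}
  {1,2,3}  = {2,3} ∪ {1}
  {2,4,5}  = {1,3,6}ᶜ
  {4,5,6}  = {6} ∪ {4,5}
  {1,2,4,5}  = {3,6}ᶜ
  {2,4,5,6}  = {2,6} ∪ {4,5}
  — 32 sets.
After Step 5 the family is unchanged; done.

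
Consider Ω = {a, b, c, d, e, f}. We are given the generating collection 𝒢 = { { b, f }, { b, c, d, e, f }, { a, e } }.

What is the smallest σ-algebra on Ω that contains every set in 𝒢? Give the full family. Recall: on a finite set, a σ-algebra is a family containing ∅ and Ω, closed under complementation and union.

Initial family (5 sets): { ∅, { a, e }, { b, f }, { b, c, d, e, f }, Ω }.
Pass 1: +4 →
  { a }  = ᶜ of { b, c, d, e, f }
  { a, b, e, f }  = { a, e } ∪ { b, f }
  { a, c, d, e }  = ᶜ of { b, f }
  { b, c, d, f }  = ᶜ of { a, e }
  |family| = 9
Pass 2: 3 new —
  { c, d }  = ᶜ of { a, b, e, f }
  { a, b, f }  = { b, f } ∪ { a }
  { a, b, c, d, f }  = { b, c, d, f } ∪ { a }
  |family| = 12
Pass 3 adds 3:
  { e }  = ᶜ of { a, b, c, d, f }
  { a, c, d }  = { c, d } ∪ { a }
  { c, d, e }  = ᶜ of { a, b, f }
  |family| = 15
Pass 4: 1 new —
  { b, e, f }  = ᶜ of { a, c, d }
  |family| = 16
Pass 5 adds nothing — fixpoint reached.

σ(𝒢) = { ∅, { a }, { e }, { a, e }, { b, f }, { c, d }, { a, b, f }, { a, c, d }, { b, e, f }, { c, d, e }, { a, b, e, f }, { a, c, d, e }, { b, c, d, f }, { a, b, c, d, f }, { b, c, d, e, f }, Ω }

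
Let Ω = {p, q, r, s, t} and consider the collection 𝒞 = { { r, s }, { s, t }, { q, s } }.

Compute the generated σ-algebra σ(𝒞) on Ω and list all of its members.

σ(𝒞) = { ∅, { p }, { q }, { r }, { s }, { t }, { p, q }, { p, r }, { p, s }, { p, t }, { q, r }, { q, s }, { q, t }, { r, s }, { r, t }, { s, t }, { p, q, r }, { p, q, s }, { p, q, t }, { p, r, s }, { p, r, t }, { p, s, t }, { q, r, s }, { q, r, t }, { q, s, t }, { r, s, t }, { p, q, r, s }, { p, q, r, t }, { p, q, s, t }, { p, r, s, t }, { q, r, s, t }, Ω }

Derivation:
Take S₀ = 𝒞 ∪ {∅, Ω} = { ∅, { q, s }, { r, s }, { s, t }, Ω }.
Step 1 (6 new):
  { p, q, r }  = complement { s, t }
  { p, q, t }  = complement { r, s }
  { p, r, t }  = complement { q, s }
  { q, r, s }  = { r, s } ∪ { q, s }
  { q, s, t }  = { s, t } ∪ { q, s }
  { r, s, t }  = { s, t } ∪ { r, s }
  |family| = 11
Step 2: 8 new —
  { p, q }  = complement { r, s, t }
  { p, r }  = complement { q, s, t }
  { p, t }  = complement { q, r, s }
  { p, q, r, s }  = { r, s } ∪ { p, q, r }
  { p, q, r, t }  = { p, q, r } ∪ { p, r, t }
  { p, q, s, t }  = { s, t } ∪ { p, q, t }
  { p, r, s, t }  = { r, s, t } ∪ { p, r, t }
  { q, r, s, t }  = { r, s, t } ∪ { q, r, s }
  |family| = 19
Step 3 (8 new):
  { p }  = complement { q, r, s, t }
  { q }  = complement { p, r, s, t }
  { r }  = complement { p, q, s, t }
  { s }  = complement { p, q, r, t }
  { t }  = complement { p, q, r, s }
  { p, q, s }  = { q, s } ∪ { p, q }
  { p, r, s }  = { r, s } ∪ { p, r }
  { p, s, t }  = { s, t } ∪ { p, t }
  |family| = 27
Step 4 (4 new):
  { p, s }  = { s } ∪ { p }
  { q, r }  = complement { p, s, t }
  { q, t }  = complement { p, r, s }
  { r, t }  = complement { p, q, s }
  |family| = 31
Step 5. New:
  { q, r, t }  = complement { p, s }
  |family| = 32
Step 6: stable.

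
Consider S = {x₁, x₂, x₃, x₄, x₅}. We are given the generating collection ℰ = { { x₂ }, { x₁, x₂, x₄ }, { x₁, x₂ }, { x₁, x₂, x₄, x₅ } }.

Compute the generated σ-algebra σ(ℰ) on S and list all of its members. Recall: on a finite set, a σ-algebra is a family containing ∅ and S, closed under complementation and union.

Begin from { ∅, { x₂ }, { x₁, x₂ }, { x₁, x₂, x₄ }, { x₁, x₂, x₄, x₅ }, S } (that is, ℰ plus ∅ and S).
Round 1. New:
  { x₃ }  = S∖{ x₁, x₂, x₄, x₅ }
  { x₃, x₅ }  = S∖{ x₁, x₂, x₄ }
  { x₃, x₄, x₅ }  = S∖{ x₁, x₂ }
  { x₁, x₃, x₄, x₅ }  = S∖{ x₂ }
Round 2 (6 new):
  { x₂, x₃ }  = { x₂ } ∪ { x₃ }
  { x₁, x₂, x₃ }  = { x₁, x₂ } ∪ { x₃ }
  { x₂, x₃, x₅ }  = { x₂ } ∪ { x₃, x₅ }
  { x₁, x₂, x₃, x₄ }  = { x₁, x₂, x₄ } ∪ { x₃ }
  { x₁, x₂, x₃, x₅ }  = { x₁, x₂ } ∪ { x₃, x₅ }
  { x₂, x₃, x₄, x₅ }  = { x₃, x₄, x₅ } ∪ { x₂ }
Round 3: 6 new —
  { x₁ }  = S∖{ x₂, x₃, x₄, x₅ }
  { x₄ }  = S∖{ x₁, x₂, x₃, x₅ }
  { x₅ }  = S∖{ x₁, x₂, x₃, x₄ }
  { x₁, x₄ }  = S∖{ x₂, x₃, x₅ }
  { x₄, x₅ }  = S∖{ x₁, x₂, x₃ }
  { x₁, x₄, x₅ }  = S∖{ x₂, x₃ }
Round 4: +10 →
  { x₁, x₃ }  = { x₃ } ∪ { x₁ }
  { x₁, x₅ }  = { x₅ } ∪ { x₁ }
  { x₂, x₄ }  = { x₂ } ∪ { x₄ }
  { x₂, x₅ }  = { x₂ } ∪ { x₅ }
  { x₃, x₄ }  = { x₃ } ∪ { x₄ }
  { x₁, x₂, x₅ }  = { x₁, x₂ } ∪ { x₅ }
  { x₁, x₃, x₄ }  = { x₃ } ∪ { x₁, x₄ }
  { x₁, x₃, x₅ }  = { x₃, x₅ } ∪ { x₁ }
  { x₂, x₃, x₄ }  = { x₂, x₃ } ∪ { x₄ }
  { x₂, x₄, x₅ }  = { x₂ } ∪ { x₄, x₅ }
Round 5: no new sets; the family is a σ-algebra.

Therefore σ(ℰ) = { ∅, { x₁ }, { x₂ }, { x₃ }, { x₄ }, { x₅ }, { x₁, x₂ }, { x₁, x₃ }, { x₁, x₄ }, { x₁, x₅ }, { x₂, x₃ }, { x₂, x₄ }, { x₂, x₅ }, { x₃, x₄ }, { x₃, x₅ }, { x₄, x₅ }, { x₁, x₂, x₃ }, { x₁, x₂, x₄ }, { x₁, x₂, x₅ }, { x₁, x₃, x₄ }, { x₁, x₃, x₅ }, { x₁, x₄, x₅ }, { x₂, x₃, x₄ }, { x₂, x₃, x₅ }, { x₂, x₄, x₅ }, { x₃, x₄, x₅ }, { x₁, x₂, x₃, x₄ }, { x₁, x₂, x₃, x₅ }, { x₁, x₂, x₄, x₅ }, { x₁, x₃, x₄, x₅ }, { x₂, x₃, x₄, x₅ }, S } (|σ(ℰ)| = 32).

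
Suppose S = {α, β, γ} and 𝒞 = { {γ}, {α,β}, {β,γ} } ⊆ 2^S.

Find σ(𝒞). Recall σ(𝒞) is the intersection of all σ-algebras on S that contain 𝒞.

σ(𝒞) (8 sets): { {}, {α}, {β}, {γ}, {α,β}, {α,γ}, {β,γ}, S }

Derivation:
Take S₀ = 𝒞 ∪ {∅, S} = { {}, {γ}, {α,β}, {β,γ}, S }.
Step 1. New:
  {α}  = ᶜ of {β,γ}
  (now 6)
Step 2 (1 new):
  {α,γ}  = {γ} ∪ {α}
  (now 7)
Step 3: 1 new —
  {β}  = ᶜ of {α,γ}
  (now 8)
After Step 4 the family is unchanged; done.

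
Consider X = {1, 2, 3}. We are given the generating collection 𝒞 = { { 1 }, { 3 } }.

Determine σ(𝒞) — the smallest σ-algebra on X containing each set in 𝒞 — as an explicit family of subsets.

|σ(𝒞)| = 8.  σ(𝒞) = { {  }, { 1 }, { 2 }, { 3 }, { 1, 2 }, { 1, 3 }, { 2, 3 }, X }

Derivation:
Start: 𝒞 ∪ {∅, X} = { {  }, { 1 }, { 3 }, X }.
Step 1: 3 new —
  { 1, 2 }  = X∖{ 3 }
  { 1, 3 }  = { 3 } ∪ { 1 }
  { 2, 3 }  = X∖{ 1 }
  (now 7)
Step 2. New:
  { 2 }  = X∖{ 1, 3 }
  (now 8)
After Step 3 the family is unchanged; done.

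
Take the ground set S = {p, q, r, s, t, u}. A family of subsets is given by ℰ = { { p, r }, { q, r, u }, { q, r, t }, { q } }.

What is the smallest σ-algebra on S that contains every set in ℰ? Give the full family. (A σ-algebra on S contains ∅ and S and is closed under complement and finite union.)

Begin from { {  }, { q }, { p, r }, { q, r, t }, { q, r, u }, S } (that is, ℰ plus ∅ and S).
Step 1: +8 →
  { p, q, r }  = { p, r } ∪ { q }
  { p, s, t }  = ᶜ of { q, r, u }
  { p, s, u }  = ᶜ of { q, r, t }
  { p, q, r, t }  = { q, r, t } ∪ { p, r }
  { p, q, r, u }  = { p, r } ∪ { q, r, u }
  { q, r, t, u }  = { q, r, t } ∪ { q, r, u }
  { q, s, t, u }  = ᶜ of { p, r }
  { p, r, s, t, u }  = ᶜ of { q }
  [14 total]
Step 2 adds 14:
  { p, s }  = ᶜ of { q, r, t, u }
  { s, t }  = ᶜ of { p, q, r, u }
  { s, u }  = ᶜ of { p, q, r, t }
  { s, t, u }  = ᶜ of { p, q, r }
  { p, q, s, t }  = { p, s, t } ∪ { q }
  { p, q, s, u }  = { q } ∪ { p, s, u }
  { p, r, s, t }  = { p, s, t } ∪ { p, r }
  { p, r, s, u }  = { p, s, u } ∪ { p, r }
  { p, s, t, u }  = { p, s, t } ∪ { p, s, u }
  { p, q, r, s, t }  = { p, s, t } ∪ { p, q, r }
  { p, q, r, s, u }  = { p, q, r } ∪ { p, s, u }
  { p, q, r, t, u }  = { p, q, r } ∪ { q, r, t, u }
  { p, q, s, t, u }  = { p, s, t } ∪ { q, s, t, u }
  { q, r, s, t, u }  = { q, r, u } ∪ { q, s, t, u }
  [28 total]
Step 3 adds 17:
  { p }  = ᶜ of { q, r, s, t, u }
  { r }  = ᶜ of { p, q, s, t, u }
  { s }  = ᶜ of { p, q, r, t, u }
  { t }  = ᶜ of { p, q, r, s, u }
  { u }  = ᶜ of { p, q, r, s, t }
  { q, r }  = ᶜ of { p, s, t, u }
  { q, t }  = ᶜ of { p, r, s, u }
  { q, u }  = ᶜ of { p, r, s, t }
  { r, t }  = ᶜ of { p, q, s, u }
  { r, u }  = ᶜ of { p, q, s, t }
  { p, q, s }  = { q } ∪ { p, s }
  { p, r, s }  = { p, s } ∪ { p, r }
  { q, s, t }  = { q } ∪ { s, t }
  { q, s, u }  = { q } ∪ { s, u }
  { p, q, r, s }  = { p, s } ∪ { p, q, r }
  { q, r, s, t }  = { s, t } ∪ { q, r, t }
  { q, r, s, u }  = { s, u } ∪ { q, r, u }
  [45 total]
Step 4 (16 new):
  { p, q }  = { q } ∪ { p }
  { p, t }  = ᶜ of { q, r, s, u }
  { p, u }  = ᶜ of { q, r, s, t }
  { q, s }  = { q } ∪ { s }
  { r, s }  = { r } ∪ { s }
  { t, u }  = ᶜ of { p, q, r, s }
  { p, q, t }  = { p } ∪ { q, t }
  { p, q, u }  = { q, u } ∪ { p }
  { p, r, t }  = ᶜ of { q, s, u }
  { p, r, u }  = ᶜ of { q, s, t }
  { q, r, s }  = { q, r } ∪ { s }
  { q, t, u }  = ᶜ of { p, r, s }
  { r, s, t }  = { s, t } ∪ { r, t }
  { r, s, u }  = { r } ∪ { s, u }
  { r, t, u }  = ᶜ of { p, q, s }
  { r, s, t, u }  = { s, t } ∪ { r, u }
  [61 total]
Step 5: +3 →
  { p, t, u }  = ᶜ of { q, r, s }
  { p, q, t, u }  = ᶜ of { r, s }
  { p, r, t, u }  = ᶜ of { q, s }
  [64 total]
Step 6: closed — nothing new.

|σ(ℰ)| = 64.  σ(ℰ) = { {  }, { p }, { q }, { r }, { s }, { t }, { u }, { p, q }, { p, r }, { p, s }, { p, t }, { p, u }, { q, r }, { q, s }, { q, t }, { q, u }, { r, s }, { r, t }, { r, u }, { s, t }, { s, u }, { t, u }, { p, q, r }, { p, q, s }, { p, q, t }, { p, q, u }, { p, r, s }, { p, r, t }, { p, r, u }, { p, s, t }, { p, s, u }, { p, t, u }, { q, r, s }, { q, r, t }, { q, r, u }, { q, s, t }, { q, s, u }, { q, t, u }, { r, s, t }, { r, s, u }, { r, t, u }, { s, t, u }, { p, q, r, s }, { p, q, r, t }, { p, q, r, u }, { p, q, s, t }, { p, q, s, u }, { p, q, t, u }, { p, r, s, t }, { p, r, s, u }, { p, r, t, u }, { p, s, t, u }, { q, r, s, t }, { q, r, s, u }, { q, r, t, u }, { q, s, t, u }, { r, s, t, u }, { p, q, r, s, t }, { p, q, r, s, u }, { p, q, r, t, u }, { p, q, s, t, u }, { p, r, s, t, u }, { q, r, s, t, u }, S }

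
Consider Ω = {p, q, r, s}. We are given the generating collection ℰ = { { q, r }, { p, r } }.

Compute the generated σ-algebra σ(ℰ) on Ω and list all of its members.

Seed the family with ℰ together with ∅ and Ω: { {}, { p, r }, { q, r }, Ω }.
Pass 1. New:
  { p, s }  = { q, r }ᶜ
  { q, s }  = { p, r }ᶜ
  { p, q, r }  = { p, r } ∪ { q, r }
  |family| = 7
Pass 2 (4 new):
  { s }  = { p, q, r }ᶜ
  { p, q, s }  = { p, s } ∪ { q, s }
  { p, r, s }  = { p, s } ∪ { p, r }
  { q, r, s }  = { q, r } ∪ { q, s }
  |family| = 11
Pass 3: +3 →
  { p }  = { q, r, s }ᶜ
  { q }  = { p, r, s }ᶜ
  { r }  = { p, q, s }ᶜ
  |family| = 14
Pass 4. New:
  { p, q }  = { q } ∪ { p }
  { r, s }  = { r } ∪ { s }
  |family| = 16
Pass 5: already closed under ᶜ and ∪.

Therefore σ(ℰ) = { {}, { p }, { q }, { r }, { s }, { p, q }, { p, r }, { p, s }, { q, r }, { q, s }, { r, s }, { p, q, r }, { p, q, s }, { p, r, s }, { q, r, s }, Ω } (|σ(ℰ)| = 16).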